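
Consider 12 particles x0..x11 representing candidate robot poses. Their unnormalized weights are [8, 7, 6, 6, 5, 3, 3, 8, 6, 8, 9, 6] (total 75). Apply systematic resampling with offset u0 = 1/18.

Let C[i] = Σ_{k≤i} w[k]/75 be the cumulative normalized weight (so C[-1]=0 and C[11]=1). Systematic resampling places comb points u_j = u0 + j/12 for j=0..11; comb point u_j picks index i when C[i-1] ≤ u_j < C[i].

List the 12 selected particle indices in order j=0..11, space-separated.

C = [8/75, 1/5, 7/25, 9/25, 32/75, 7/15, 38/75, 46/75, 52/75, 4/5, 23/25, 1]
j=0: u_0=1/18 ∈ [0, 8/75) → index 0
j=1: u_1=5/36 ∈ [8/75, 1/5) → index 1
j=2: u_2=2/9 ∈ [1/5, 7/25) → index 2
j=3: u_3=11/36 ∈ [7/25, 9/25) → index 3
j=4: u_4=7/18 ∈ [9/25, 32/75) → index 4
j=5: u_5=17/36 ∈ [7/15, 38/75) → index 6
j=6: u_6=5/9 ∈ [38/75, 46/75) → index 7
j=7: u_7=23/36 ∈ [46/75, 52/75) → index 8
j=8: u_8=13/18 ∈ [52/75, 4/5) → index 9
j=9: u_9=29/36 ∈ [4/5, 23/25) → index 10
j=10: u_10=8/9 ∈ [4/5, 23/25) → index 10
j=11: u_11=35/36 ∈ [23/25, 1) → index 11

0 1 2 3 4 6 7 8 9 10 10 11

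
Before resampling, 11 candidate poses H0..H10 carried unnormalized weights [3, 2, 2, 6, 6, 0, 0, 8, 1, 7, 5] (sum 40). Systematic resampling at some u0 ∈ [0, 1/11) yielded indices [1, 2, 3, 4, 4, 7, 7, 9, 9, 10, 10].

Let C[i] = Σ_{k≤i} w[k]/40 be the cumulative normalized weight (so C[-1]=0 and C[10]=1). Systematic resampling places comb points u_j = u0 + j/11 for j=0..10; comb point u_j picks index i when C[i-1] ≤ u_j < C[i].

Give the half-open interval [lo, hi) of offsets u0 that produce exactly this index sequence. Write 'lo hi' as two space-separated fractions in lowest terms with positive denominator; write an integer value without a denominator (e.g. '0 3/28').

C = [3/40, 1/8, 7/40, 13/40, 19/40, 19/40, 19/40, 27/40, 7/10, 7/8, 1]
j=0 picked index 1: u0 ∈ [3/40, 1/8)
j=1 picked index 2: u0 ∈ [3/88, 37/440)
j=2 picked index 3: u0 ∈ [-3/440, 63/440)
j=3 picked index 4: u0 ∈ [23/440, 89/440)
j=4 picked index 4: u0 ∈ [-17/440, 49/440)
j=5 picked index 7: u0 ∈ [9/440, 97/440)
j=6 picked index 7: u0 ∈ [-31/440, 57/440)
j=7 picked index 9: u0 ∈ [7/110, 21/88)
j=8 picked index 9: u0 ∈ [-3/110, 13/88)
j=9 picked index 10: u0 ∈ [5/88, 2/11)
j=10 picked index 10: u0 ∈ [-3/88, 1/11)
intersection: [3/40, 37/440)

3/40 37/440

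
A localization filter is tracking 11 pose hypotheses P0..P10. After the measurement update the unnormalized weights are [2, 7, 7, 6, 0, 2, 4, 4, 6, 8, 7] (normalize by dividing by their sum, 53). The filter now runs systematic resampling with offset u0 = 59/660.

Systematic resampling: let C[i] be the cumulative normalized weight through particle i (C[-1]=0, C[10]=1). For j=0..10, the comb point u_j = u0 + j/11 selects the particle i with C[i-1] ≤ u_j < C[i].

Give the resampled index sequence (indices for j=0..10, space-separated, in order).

1 2 2 3 6 7 8 9 9 10 10

C = [2/53, 9/53, 16/53, 22/53, 22/53, 24/53, 28/53, 32/53, 38/53, 46/53, 1]
j=0: u_0=59/660 ∈ [2/53, 9/53) → index 1
j=1: u_1=119/660 ∈ [9/53, 16/53) → index 2
j=2: u_2=179/660 ∈ [9/53, 16/53) → index 2
j=3: u_3=239/660 ∈ [16/53, 22/53) → index 3
j=4: u_4=299/660 ∈ [24/53, 28/53) → index 6
j=5: u_5=359/660 ∈ [28/53, 32/53) → index 7
j=6: u_6=419/660 ∈ [32/53, 38/53) → index 8
j=7: u_7=479/660 ∈ [38/53, 46/53) → index 9
j=8: u_8=49/60 ∈ [38/53, 46/53) → index 9
j=9: u_9=599/660 ∈ [46/53, 1) → index 10
j=10: u_10=659/660 ∈ [46/53, 1) → index 10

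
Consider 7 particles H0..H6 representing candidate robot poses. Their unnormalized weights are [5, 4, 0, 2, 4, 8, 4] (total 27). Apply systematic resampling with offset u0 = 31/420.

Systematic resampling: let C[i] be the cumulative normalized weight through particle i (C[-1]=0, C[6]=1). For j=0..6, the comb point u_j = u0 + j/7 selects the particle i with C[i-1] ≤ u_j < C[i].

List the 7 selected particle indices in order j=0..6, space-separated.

C = [5/27, 1/3, 1/3, 11/27, 5/9, 23/27, 1]
j=0: u_0=31/420 ∈ [0, 5/27) → index 0
j=1: u_1=13/60 ∈ [5/27, 1/3) → index 1
j=2: u_2=151/420 ∈ [1/3, 11/27) → index 3
j=3: u_3=211/420 ∈ [11/27, 5/9) → index 4
j=4: u_4=271/420 ∈ [5/9, 23/27) → index 5
j=5: u_5=331/420 ∈ [5/9, 23/27) → index 5
j=6: u_6=391/420 ∈ [23/27, 1) → index 6

0 1 3 4 5 5 6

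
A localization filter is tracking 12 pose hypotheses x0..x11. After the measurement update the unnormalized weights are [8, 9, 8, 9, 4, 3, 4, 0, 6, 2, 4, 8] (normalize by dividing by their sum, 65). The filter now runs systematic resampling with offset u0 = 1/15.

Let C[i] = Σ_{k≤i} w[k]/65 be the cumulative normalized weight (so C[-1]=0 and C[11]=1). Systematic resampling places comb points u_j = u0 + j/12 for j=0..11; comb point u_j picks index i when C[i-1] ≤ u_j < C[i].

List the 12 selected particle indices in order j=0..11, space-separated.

0 1 1 2 3 3 4 6 8 10 11 11

C = [8/65, 17/65, 5/13, 34/65, 38/65, 41/65, 9/13, 9/13, 51/65, 53/65, 57/65, 1]
j=0: u_0=1/15 ∈ [0, 8/65) → index 0
j=1: u_1=3/20 ∈ [8/65, 17/65) → index 1
j=2: u_2=7/30 ∈ [8/65, 17/65) → index 1
j=3: u_3=19/60 ∈ [17/65, 5/13) → index 2
j=4: u_4=2/5 ∈ [5/13, 34/65) → index 3
j=5: u_5=29/60 ∈ [5/13, 34/65) → index 3
j=6: u_6=17/30 ∈ [34/65, 38/65) → index 4
j=7: u_7=13/20 ∈ [41/65, 9/13) → index 6
j=8: u_8=11/15 ∈ [9/13, 51/65) → index 8
j=9: u_9=49/60 ∈ [53/65, 57/65) → index 10
j=10: u_10=9/10 ∈ [57/65, 1) → index 11
j=11: u_11=59/60 ∈ [57/65, 1) → index 11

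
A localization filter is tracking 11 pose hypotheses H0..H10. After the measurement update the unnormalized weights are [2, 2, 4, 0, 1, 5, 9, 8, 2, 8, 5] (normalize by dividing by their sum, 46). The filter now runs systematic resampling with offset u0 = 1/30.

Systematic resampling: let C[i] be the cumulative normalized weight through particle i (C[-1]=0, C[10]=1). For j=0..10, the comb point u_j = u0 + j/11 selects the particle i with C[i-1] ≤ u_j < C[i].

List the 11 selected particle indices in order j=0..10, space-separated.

C = [1/23, 2/23, 4/23, 4/23, 9/46, 7/23, 1/2, 31/46, 33/46, 41/46, 1]
j=0: u_0=1/30 ∈ [0, 1/23) → index 0
j=1: u_1=41/330 ∈ [2/23, 4/23) → index 2
j=2: u_2=71/330 ∈ [9/46, 7/23) → index 5
j=3: u_3=101/330 ∈ [7/23, 1/2) → index 6
j=4: u_4=131/330 ∈ [7/23, 1/2) → index 6
j=5: u_5=161/330 ∈ [7/23, 1/2) → index 6
j=6: u_6=191/330 ∈ [1/2, 31/46) → index 7
j=7: u_7=221/330 ∈ [1/2, 31/46) → index 7
j=8: u_8=251/330 ∈ [33/46, 41/46) → index 9
j=9: u_9=281/330 ∈ [33/46, 41/46) → index 9
j=10: u_10=311/330 ∈ [41/46, 1) → index 10

0 2 5 6 6 6 7 7 9 9 10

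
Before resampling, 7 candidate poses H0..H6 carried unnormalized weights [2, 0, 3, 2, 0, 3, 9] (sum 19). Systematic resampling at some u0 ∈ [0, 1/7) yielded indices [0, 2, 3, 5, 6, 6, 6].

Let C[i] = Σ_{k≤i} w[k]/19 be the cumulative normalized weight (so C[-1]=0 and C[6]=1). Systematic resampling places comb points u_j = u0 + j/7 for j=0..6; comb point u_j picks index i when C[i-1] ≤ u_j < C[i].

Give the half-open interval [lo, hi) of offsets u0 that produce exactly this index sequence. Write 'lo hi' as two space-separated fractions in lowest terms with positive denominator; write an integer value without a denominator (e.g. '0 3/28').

0 11/133

C = [2/19, 2/19, 5/19, 7/19, 7/19, 10/19, 1]
j=0 picked index 0: u0 ∈ [0, 2/19)
j=1 picked index 2: u0 ∈ [-5/133, 16/133)
j=2 picked index 3: u0 ∈ [-3/133, 11/133)
j=3 picked index 5: u0 ∈ [-8/133, 13/133)
j=4 picked index 6: u0 ∈ [-6/133, 3/7)
j=5 picked index 6: u0 ∈ [-25/133, 2/7)
j=6 picked index 6: u0 ∈ [-44/133, 1/7)
intersection: [0, 11/133)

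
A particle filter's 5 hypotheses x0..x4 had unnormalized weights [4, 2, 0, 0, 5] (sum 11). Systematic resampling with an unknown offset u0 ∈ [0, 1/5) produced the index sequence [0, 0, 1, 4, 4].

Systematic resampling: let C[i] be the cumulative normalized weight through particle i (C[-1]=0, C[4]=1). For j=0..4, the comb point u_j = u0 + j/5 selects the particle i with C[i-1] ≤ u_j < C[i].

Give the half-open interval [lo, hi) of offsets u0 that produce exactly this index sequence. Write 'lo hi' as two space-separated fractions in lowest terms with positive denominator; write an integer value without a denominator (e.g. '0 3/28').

C = [4/11, 6/11, 6/11, 6/11, 1]
j=0 picked index 0: u0 ∈ [0, 4/11)
j=1 picked index 0: u0 ∈ [-1/5, 9/55)
j=2 picked index 1: u0 ∈ [-2/55, 8/55)
j=3 picked index 4: u0 ∈ [-3/55, 2/5)
j=4 picked index 4: u0 ∈ [-14/55, 1/5)
intersection: [0, 8/55)

0 8/55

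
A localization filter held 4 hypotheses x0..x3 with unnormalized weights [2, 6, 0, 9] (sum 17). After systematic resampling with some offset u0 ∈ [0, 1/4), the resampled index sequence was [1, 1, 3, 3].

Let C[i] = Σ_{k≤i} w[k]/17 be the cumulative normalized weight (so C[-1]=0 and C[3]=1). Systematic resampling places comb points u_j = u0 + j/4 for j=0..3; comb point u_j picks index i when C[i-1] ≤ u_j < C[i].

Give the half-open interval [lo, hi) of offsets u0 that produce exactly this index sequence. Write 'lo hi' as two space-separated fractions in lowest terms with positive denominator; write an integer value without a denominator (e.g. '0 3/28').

2/17 15/68

C = [2/17, 8/17, 8/17, 1]
j=0 picked index 1: u0 ∈ [2/17, 8/17)
j=1 picked index 1: u0 ∈ [-9/68, 15/68)
j=2 picked index 3: u0 ∈ [-1/34, 1/2)
j=3 picked index 3: u0 ∈ [-19/68, 1/4)
intersection: [2/17, 15/68)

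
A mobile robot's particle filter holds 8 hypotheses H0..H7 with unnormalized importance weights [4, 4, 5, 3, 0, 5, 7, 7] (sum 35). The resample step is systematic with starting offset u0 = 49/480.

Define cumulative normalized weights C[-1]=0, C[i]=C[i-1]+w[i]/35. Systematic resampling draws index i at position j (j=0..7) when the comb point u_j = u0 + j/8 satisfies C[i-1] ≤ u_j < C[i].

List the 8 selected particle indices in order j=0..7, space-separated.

0 1 2 5 6 6 7 7

C = [4/35, 8/35, 13/35, 16/35, 16/35, 3/5, 4/5, 1]
j=0: u_0=49/480 ∈ [0, 4/35) → index 0
j=1: u_1=109/480 ∈ [4/35, 8/35) → index 1
j=2: u_2=169/480 ∈ [8/35, 13/35) → index 2
j=3: u_3=229/480 ∈ [16/35, 3/5) → index 5
j=4: u_4=289/480 ∈ [3/5, 4/5) → index 6
j=5: u_5=349/480 ∈ [3/5, 4/5) → index 6
j=6: u_6=409/480 ∈ [4/5, 1) → index 7
j=7: u_7=469/480 ∈ [4/5, 1) → index 7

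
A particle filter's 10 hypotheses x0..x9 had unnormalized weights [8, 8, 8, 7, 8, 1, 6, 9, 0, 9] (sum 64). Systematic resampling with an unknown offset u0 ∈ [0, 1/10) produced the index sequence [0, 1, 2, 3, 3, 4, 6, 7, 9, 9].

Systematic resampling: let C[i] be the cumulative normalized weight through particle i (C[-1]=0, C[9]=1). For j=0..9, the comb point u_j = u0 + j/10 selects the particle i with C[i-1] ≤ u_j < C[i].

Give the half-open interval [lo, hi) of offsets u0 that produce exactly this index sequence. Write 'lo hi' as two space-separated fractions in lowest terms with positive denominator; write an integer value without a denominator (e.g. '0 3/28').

C = [1/8, 1/4, 3/8, 31/64, 39/64, 5/8, 23/32, 55/64, 55/64, 1]
j=0 picked index 0: u0 ∈ [0, 1/8)
j=1 picked index 1: u0 ∈ [1/40, 3/20)
j=2 picked index 2: u0 ∈ [1/20, 7/40)
j=3 picked index 3: u0 ∈ [3/40, 59/320)
j=4 picked index 3: u0 ∈ [-1/40, 27/320)
j=5 picked index 4: u0 ∈ [-1/64, 7/64)
j=6 picked index 6: u0 ∈ [1/40, 19/160)
j=7 picked index 7: u0 ∈ [3/160, 51/320)
j=8 picked index 9: u0 ∈ [19/320, 1/5)
j=9 picked index 9: u0 ∈ [-13/320, 1/10)
intersection: [3/40, 27/320)

3/40 27/320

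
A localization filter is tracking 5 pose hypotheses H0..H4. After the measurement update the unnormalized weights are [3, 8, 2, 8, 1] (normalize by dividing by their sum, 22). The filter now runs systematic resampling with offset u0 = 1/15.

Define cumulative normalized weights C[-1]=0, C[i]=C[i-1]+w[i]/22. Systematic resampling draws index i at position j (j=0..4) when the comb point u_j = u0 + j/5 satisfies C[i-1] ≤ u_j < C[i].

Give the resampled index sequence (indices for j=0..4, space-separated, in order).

C = [3/22, 1/2, 13/22, 21/22, 1]
j=0: u_0=1/15 ∈ [0, 3/22) → index 0
j=1: u_1=4/15 ∈ [3/22, 1/2) → index 1
j=2: u_2=7/15 ∈ [3/22, 1/2) → index 1
j=3: u_3=2/3 ∈ [13/22, 21/22) → index 3
j=4: u_4=13/15 ∈ [13/22, 21/22) → index 3

0 1 1 3 3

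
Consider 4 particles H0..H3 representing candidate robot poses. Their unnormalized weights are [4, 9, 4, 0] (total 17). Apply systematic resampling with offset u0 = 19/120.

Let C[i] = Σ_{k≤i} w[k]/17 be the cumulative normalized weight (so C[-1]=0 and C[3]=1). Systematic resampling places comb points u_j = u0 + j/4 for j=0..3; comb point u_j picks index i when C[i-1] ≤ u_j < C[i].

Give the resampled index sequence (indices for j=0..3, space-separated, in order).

C = [4/17, 13/17, 1, 1]
j=0: u_0=19/120 ∈ [0, 4/17) → index 0
j=1: u_1=49/120 ∈ [4/17, 13/17) → index 1
j=2: u_2=79/120 ∈ [4/17, 13/17) → index 1
j=3: u_3=109/120 ∈ [13/17, 1) → index 2

0 1 1 2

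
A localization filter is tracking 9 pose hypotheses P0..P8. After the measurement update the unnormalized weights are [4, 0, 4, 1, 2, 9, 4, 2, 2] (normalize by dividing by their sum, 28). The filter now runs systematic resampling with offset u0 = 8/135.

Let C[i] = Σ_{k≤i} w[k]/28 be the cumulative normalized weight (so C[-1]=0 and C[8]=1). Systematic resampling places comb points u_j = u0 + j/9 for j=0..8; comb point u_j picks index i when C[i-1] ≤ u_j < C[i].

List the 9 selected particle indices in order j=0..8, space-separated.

0 2 2 4 5 5 6 6 8

C = [1/7, 1/7, 2/7, 9/28, 11/28, 5/7, 6/7, 13/14, 1]
j=0: u_0=8/135 ∈ [0, 1/7) → index 0
j=1: u_1=23/135 ∈ [1/7, 2/7) → index 2
j=2: u_2=38/135 ∈ [1/7, 2/7) → index 2
j=3: u_3=53/135 ∈ [9/28, 11/28) → index 4
j=4: u_4=68/135 ∈ [11/28, 5/7) → index 5
j=5: u_5=83/135 ∈ [11/28, 5/7) → index 5
j=6: u_6=98/135 ∈ [5/7, 6/7) → index 6
j=7: u_7=113/135 ∈ [5/7, 6/7) → index 6
j=8: u_8=128/135 ∈ [13/14, 1) → index 8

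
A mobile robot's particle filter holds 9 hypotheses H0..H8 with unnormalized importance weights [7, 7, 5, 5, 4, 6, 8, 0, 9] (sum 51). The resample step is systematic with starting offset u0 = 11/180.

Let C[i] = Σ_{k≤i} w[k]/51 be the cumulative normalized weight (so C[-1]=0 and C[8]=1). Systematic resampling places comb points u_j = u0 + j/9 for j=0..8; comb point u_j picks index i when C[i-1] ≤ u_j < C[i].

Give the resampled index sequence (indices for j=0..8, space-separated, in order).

0 1 2 3 4 5 6 8 8

C = [7/51, 14/51, 19/51, 8/17, 28/51, 2/3, 14/17, 14/17, 1]
j=0: u_0=11/180 ∈ [0, 7/51) → index 0
j=1: u_1=31/180 ∈ [7/51, 14/51) → index 1
j=2: u_2=17/60 ∈ [14/51, 19/51) → index 2
j=3: u_3=71/180 ∈ [19/51, 8/17) → index 3
j=4: u_4=91/180 ∈ [8/17, 28/51) → index 4
j=5: u_5=37/60 ∈ [28/51, 2/3) → index 5
j=6: u_6=131/180 ∈ [2/3, 14/17) → index 6
j=7: u_7=151/180 ∈ [14/17, 1) → index 8
j=8: u_8=19/20 ∈ [14/17, 1) → index 8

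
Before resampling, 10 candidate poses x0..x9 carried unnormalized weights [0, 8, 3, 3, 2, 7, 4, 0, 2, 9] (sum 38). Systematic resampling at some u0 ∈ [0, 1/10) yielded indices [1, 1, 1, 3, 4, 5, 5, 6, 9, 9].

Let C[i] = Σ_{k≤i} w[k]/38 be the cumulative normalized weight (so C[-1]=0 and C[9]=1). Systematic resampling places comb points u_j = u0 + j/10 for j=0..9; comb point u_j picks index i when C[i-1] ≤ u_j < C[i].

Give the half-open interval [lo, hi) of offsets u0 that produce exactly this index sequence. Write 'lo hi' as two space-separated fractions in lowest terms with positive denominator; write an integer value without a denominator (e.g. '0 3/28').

C = [0, 4/19, 11/38, 7/19, 8/19, 23/38, 27/38, 27/38, 29/38, 1]
j=0 picked index 1: u0 ∈ [0, 4/19)
j=1 picked index 1: u0 ∈ [-1/10, 21/190)
j=2 picked index 1: u0 ∈ [-1/5, 1/95)
j=3 picked index 3: u0 ∈ [-1/95, 13/190)
j=4 picked index 4: u0 ∈ [-3/95, 2/95)
j=5 picked index 5: u0 ∈ [-3/38, 2/19)
j=6 picked index 5: u0 ∈ [-17/95, 1/190)
j=7 picked index 6: u0 ∈ [-9/95, 1/95)
j=8 picked index 9: u0 ∈ [-7/190, 1/5)
j=9 picked index 9: u0 ∈ [-13/95, 1/10)
intersection: [0, 1/190)

0 1/190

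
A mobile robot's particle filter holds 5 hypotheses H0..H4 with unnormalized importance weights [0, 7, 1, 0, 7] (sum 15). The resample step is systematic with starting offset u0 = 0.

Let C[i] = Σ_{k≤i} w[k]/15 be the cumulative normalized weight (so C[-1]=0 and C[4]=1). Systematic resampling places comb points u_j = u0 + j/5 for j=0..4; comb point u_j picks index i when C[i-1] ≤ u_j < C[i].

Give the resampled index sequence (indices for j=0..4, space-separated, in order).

1 1 1 4 4

C = [0, 7/15, 8/15, 8/15, 1]
j=0: u_0=0 ∈ [0, 7/15) → index 1
j=1: u_1=1/5 ∈ [0, 7/15) → index 1
j=2: u_2=2/5 ∈ [0, 7/15) → index 1
j=3: u_3=3/5 ∈ [8/15, 1) → index 4
j=4: u_4=4/5 ∈ [8/15, 1) → index 4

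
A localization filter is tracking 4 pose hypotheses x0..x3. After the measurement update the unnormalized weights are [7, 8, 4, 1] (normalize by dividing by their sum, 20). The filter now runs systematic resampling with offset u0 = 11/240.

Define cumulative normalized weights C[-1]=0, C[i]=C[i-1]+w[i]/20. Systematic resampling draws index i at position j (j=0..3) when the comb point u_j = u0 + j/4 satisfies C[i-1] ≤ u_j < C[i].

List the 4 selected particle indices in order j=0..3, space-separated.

C = [7/20, 3/4, 19/20, 1]
j=0: u_0=11/240 ∈ [0, 7/20) → index 0
j=1: u_1=71/240 ∈ [0, 7/20) → index 0
j=2: u_2=131/240 ∈ [7/20, 3/4) → index 1
j=3: u_3=191/240 ∈ [3/4, 19/20) → index 2

0 0 1 2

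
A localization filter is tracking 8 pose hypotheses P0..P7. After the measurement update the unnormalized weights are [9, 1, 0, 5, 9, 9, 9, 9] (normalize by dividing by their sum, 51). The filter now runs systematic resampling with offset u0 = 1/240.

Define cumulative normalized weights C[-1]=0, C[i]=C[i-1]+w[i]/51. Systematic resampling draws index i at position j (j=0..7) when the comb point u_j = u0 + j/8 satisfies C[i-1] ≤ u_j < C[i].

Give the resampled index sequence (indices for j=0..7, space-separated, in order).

C = [3/17, 10/51, 10/51, 5/17, 8/17, 11/17, 14/17, 1]
j=0: u_0=1/240 ∈ [0, 3/17) → index 0
j=1: u_1=31/240 ∈ [0, 3/17) → index 0
j=2: u_2=61/240 ∈ [10/51, 5/17) → index 3
j=3: u_3=91/240 ∈ [5/17, 8/17) → index 4
j=4: u_4=121/240 ∈ [8/17, 11/17) → index 5
j=5: u_5=151/240 ∈ [8/17, 11/17) → index 5
j=6: u_6=181/240 ∈ [11/17, 14/17) → index 6
j=7: u_7=211/240 ∈ [14/17, 1) → index 7

0 0 3 4 5 5 6 7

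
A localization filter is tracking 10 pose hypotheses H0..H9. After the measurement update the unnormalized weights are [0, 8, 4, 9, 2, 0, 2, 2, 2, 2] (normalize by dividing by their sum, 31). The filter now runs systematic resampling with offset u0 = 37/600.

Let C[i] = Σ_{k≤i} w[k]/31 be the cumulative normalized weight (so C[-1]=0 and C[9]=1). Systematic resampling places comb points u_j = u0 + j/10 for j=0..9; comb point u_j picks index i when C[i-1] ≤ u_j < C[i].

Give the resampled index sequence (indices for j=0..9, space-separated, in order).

C = [0, 8/31, 12/31, 21/31, 23/31, 23/31, 25/31, 27/31, 29/31, 1]
j=0: u_0=37/600 ∈ [0, 8/31) → index 1
j=1: u_1=97/600 ∈ [0, 8/31) → index 1
j=2: u_2=157/600 ∈ [8/31, 12/31) → index 2
j=3: u_3=217/600 ∈ [8/31, 12/31) → index 2
j=4: u_4=277/600 ∈ [12/31, 21/31) → index 3
j=5: u_5=337/600 ∈ [12/31, 21/31) → index 3
j=6: u_6=397/600 ∈ [12/31, 21/31) → index 3
j=7: u_7=457/600 ∈ [23/31, 25/31) → index 6
j=8: u_8=517/600 ∈ [25/31, 27/31) → index 7
j=9: u_9=577/600 ∈ [29/31, 1) → index 9

1 1 2 2 3 3 3 6 7 9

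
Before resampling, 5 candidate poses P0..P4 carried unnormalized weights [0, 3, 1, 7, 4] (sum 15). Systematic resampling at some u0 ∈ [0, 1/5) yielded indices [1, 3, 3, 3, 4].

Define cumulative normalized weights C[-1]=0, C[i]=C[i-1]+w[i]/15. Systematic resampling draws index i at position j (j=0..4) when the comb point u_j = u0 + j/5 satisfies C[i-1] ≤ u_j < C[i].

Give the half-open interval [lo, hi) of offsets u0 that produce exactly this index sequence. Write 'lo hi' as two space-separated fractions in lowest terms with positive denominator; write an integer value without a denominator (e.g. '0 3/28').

C = [0, 1/5, 4/15, 11/15, 1]
j=0 picked index 1: u0 ∈ [0, 1/5)
j=1 picked index 3: u0 ∈ [1/15, 8/15)
j=2 picked index 3: u0 ∈ [-2/15, 1/3)
j=3 picked index 3: u0 ∈ [-1/3, 2/15)
j=4 picked index 4: u0 ∈ [-1/15, 1/5)
intersection: [1/15, 2/15)

1/15 2/15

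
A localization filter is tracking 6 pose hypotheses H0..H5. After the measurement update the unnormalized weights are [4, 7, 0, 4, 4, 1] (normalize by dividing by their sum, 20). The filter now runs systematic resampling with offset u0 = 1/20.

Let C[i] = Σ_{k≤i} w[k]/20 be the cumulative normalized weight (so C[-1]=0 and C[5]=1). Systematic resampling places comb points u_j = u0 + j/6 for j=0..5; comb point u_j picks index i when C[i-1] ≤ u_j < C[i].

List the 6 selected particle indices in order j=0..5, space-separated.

C = [1/5, 11/20, 11/20, 3/4, 19/20, 1]
j=0: u_0=1/20 ∈ [0, 1/5) → index 0
j=1: u_1=13/60 ∈ [1/5, 11/20) → index 1
j=2: u_2=23/60 ∈ [1/5, 11/20) → index 1
j=3: u_3=11/20 ∈ [11/20, 3/4) → index 3
j=4: u_4=43/60 ∈ [11/20, 3/4) → index 3
j=5: u_5=53/60 ∈ [3/4, 19/20) → index 4

0 1 1 3 3 4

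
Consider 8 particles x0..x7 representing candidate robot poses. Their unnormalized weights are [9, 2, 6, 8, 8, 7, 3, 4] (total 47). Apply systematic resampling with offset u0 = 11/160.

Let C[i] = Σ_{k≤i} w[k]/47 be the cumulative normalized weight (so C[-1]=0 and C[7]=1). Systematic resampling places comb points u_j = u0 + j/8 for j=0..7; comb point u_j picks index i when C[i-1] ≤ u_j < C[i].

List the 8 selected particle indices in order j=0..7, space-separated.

0 1 2 3 4 4 5 7

C = [9/47, 11/47, 17/47, 25/47, 33/47, 40/47, 43/47, 1]
j=0: u_0=11/160 ∈ [0, 9/47) → index 0
j=1: u_1=31/160 ∈ [9/47, 11/47) → index 1
j=2: u_2=51/160 ∈ [11/47, 17/47) → index 2
j=3: u_3=71/160 ∈ [17/47, 25/47) → index 3
j=4: u_4=91/160 ∈ [25/47, 33/47) → index 4
j=5: u_5=111/160 ∈ [25/47, 33/47) → index 4
j=6: u_6=131/160 ∈ [33/47, 40/47) → index 5
j=7: u_7=151/160 ∈ [43/47, 1) → index 7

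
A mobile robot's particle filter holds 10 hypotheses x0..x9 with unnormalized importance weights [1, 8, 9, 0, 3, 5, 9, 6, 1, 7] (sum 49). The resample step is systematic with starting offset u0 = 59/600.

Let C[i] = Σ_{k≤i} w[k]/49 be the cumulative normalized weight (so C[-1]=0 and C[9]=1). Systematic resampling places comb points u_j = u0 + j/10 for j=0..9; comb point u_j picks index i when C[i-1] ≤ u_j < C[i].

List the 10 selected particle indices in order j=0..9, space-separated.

1 2 2 4 5 6 6 7 9 9

C = [1/49, 9/49, 18/49, 18/49, 3/7, 26/49, 5/7, 41/49, 6/7, 1]
j=0: u_0=59/600 ∈ [1/49, 9/49) → index 1
j=1: u_1=119/600 ∈ [9/49, 18/49) → index 2
j=2: u_2=179/600 ∈ [9/49, 18/49) → index 2
j=3: u_3=239/600 ∈ [18/49, 3/7) → index 4
j=4: u_4=299/600 ∈ [3/7, 26/49) → index 5
j=5: u_5=359/600 ∈ [26/49, 5/7) → index 6
j=6: u_6=419/600 ∈ [26/49, 5/7) → index 6
j=7: u_7=479/600 ∈ [5/7, 41/49) → index 7
j=8: u_8=539/600 ∈ [6/7, 1) → index 9
j=9: u_9=599/600 ∈ [6/7, 1) → index 9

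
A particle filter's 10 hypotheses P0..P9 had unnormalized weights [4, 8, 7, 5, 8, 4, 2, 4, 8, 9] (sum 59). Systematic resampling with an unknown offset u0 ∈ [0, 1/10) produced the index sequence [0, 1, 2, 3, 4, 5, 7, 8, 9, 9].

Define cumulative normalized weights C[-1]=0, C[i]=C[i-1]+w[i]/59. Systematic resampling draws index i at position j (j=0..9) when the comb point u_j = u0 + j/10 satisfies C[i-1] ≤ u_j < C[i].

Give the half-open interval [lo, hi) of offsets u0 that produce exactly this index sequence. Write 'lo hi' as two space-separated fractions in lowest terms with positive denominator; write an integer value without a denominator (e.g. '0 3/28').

14/295 4/59

C = [4/59, 12/59, 19/59, 24/59, 32/59, 36/59, 38/59, 42/59, 50/59, 1]
j=0 picked index 0: u0 ∈ [0, 4/59)
j=1 picked index 1: u0 ∈ [-19/590, 61/590)
j=2 picked index 2: u0 ∈ [1/295, 36/295)
j=3 picked index 3: u0 ∈ [13/590, 63/590)
j=4 picked index 4: u0 ∈ [2/295, 42/295)
j=5 picked index 5: u0 ∈ [5/118, 13/118)
j=6 picked index 7: u0 ∈ [13/295, 33/295)
j=7 picked index 8: u0 ∈ [7/590, 87/590)
j=8 picked index 9: u0 ∈ [14/295, 1/5)
j=9 picked index 9: u0 ∈ [-31/590, 1/10)
intersection: [14/295, 4/59)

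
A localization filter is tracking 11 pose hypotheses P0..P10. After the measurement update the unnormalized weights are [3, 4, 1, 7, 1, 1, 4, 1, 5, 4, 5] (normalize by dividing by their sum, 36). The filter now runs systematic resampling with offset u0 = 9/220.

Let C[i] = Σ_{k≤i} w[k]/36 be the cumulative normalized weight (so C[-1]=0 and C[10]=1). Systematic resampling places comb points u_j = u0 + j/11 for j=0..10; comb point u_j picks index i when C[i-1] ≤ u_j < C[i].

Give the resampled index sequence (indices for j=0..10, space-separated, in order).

C = [1/12, 7/36, 2/9, 5/12, 4/9, 17/36, 7/12, 11/18, 3/4, 31/36, 1]
j=0: u_0=9/220 ∈ [0, 1/12) → index 0
j=1: u_1=29/220 ∈ [1/12, 7/36) → index 1
j=2: u_2=49/220 ∈ [2/9, 5/12) → index 3
j=3: u_3=69/220 ∈ [2/9, 5/12) → index 3
j=4: u_4=89/220 ∈ [2/9, 5/12) → index 3
j=5: u_5=109/220 ∈ [17/36, 7/12) → index 6
j=6: u_6=129/220 ∈ [7/12, 11/18) → index 7
j=7: u_7=149/220 ∈ [11/18, 3/4) → index 8
j=8: u_8=169/220 ∈ [3/4, 31/36) → index 9
j=9: u_9=189/220 ∈ [3/4, 31/36) → index 9
j=10: u_10=19/20 ∈ [31/36, 1) → index 10

0 1 3 3 3 6 7 8 9 9 10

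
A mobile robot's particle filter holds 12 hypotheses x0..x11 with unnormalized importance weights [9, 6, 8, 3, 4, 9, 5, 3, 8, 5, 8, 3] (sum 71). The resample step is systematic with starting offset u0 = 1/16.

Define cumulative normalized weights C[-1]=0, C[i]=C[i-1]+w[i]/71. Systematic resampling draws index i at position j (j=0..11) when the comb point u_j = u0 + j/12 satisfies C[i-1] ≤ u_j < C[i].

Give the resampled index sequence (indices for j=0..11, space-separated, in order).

C = [9/71, 15/71, 23/71, 26/71, 30/71, 39/71, 44/71, 47/71, 55/71, 60/71, 68/71, 1]
j=0: u_0=1/16 ∈ [0, 9/71) → index 0
j=1: u_1=7/48 ∈ [9/71, 15/71) → index 1
j=2: u_2=11/48 ∈ [15/71, 23/71) → index 2
j=3: u_3=5/16 ∈ [15/71, 23/71) → index 2
j=4: u_4=19/48 ∈ [26/71, 30/71) → index 4
j=5: u_5=23/48 ∈ [30/71, 39/71) → index 5
j=6: u_6=9/16 ∈ [39/71, 44/71) → index 6
j=7: u_7=31/48 ∈ [44/71, 47/71) → index 7
j=8: u_8=35/48 ∈ [47/71, 55/71) → index 8
j=9: u_9=13/16 ∈ [55/71, 60/71) → index 9
j=10: u_10=43/48 ∈ [60/71, 68/71) → index 10
j=11: u_11=47/48 ∈ [68/71, 1) → index 11

0 1 2 2 4 5 6 7 8 9 10 11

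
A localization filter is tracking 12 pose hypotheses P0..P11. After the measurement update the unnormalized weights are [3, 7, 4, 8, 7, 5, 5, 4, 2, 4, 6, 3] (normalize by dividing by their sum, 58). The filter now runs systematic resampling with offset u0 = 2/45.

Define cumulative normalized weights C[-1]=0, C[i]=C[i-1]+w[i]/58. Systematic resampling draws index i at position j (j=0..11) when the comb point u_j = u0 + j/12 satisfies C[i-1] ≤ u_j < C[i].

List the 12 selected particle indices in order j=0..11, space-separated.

C = [3/58, 5/29, 7/29, 11/29, 1/2, 17/29, 39/58, 43/58, 45/58, 49/58, 55/58, 1]
j=0: u_0=2/45 ∈ [0, 3/58) → index 0
j=1: u_1=23/180 ∈ [3/58, 5/29) → index 1
j=2: u_2=19/90 ∈ [5/29, 7/29) → index 2
j=3: u_3=53/180 ∈ [7/29, 11/29) → index 3
j=4: u_4=17/45 ∈ [7/29, 11/29) → index 3
j=5: u_5=83/180 ∈ [11/29, 1/2) → index 4
j=6: u_6=49/90 ∈ [1/2, 17/29) → index 5
j=7: u_7=113/180 ∈ [17/29, 39/58) → index 6
j=8: u_8=32/45 ∈ [39/58, 43/58) → index 7
j=9: u_9=143/180 ∈ [45/58, 49/58) → index 9
j=10: u_10=79/90 ∈ [49/58, 55/58) → index 10
j=11: u_11=173/180 ∈ [55/58, 1) → index 11

0 1 2 3 3 4 5 6 7 9 10 11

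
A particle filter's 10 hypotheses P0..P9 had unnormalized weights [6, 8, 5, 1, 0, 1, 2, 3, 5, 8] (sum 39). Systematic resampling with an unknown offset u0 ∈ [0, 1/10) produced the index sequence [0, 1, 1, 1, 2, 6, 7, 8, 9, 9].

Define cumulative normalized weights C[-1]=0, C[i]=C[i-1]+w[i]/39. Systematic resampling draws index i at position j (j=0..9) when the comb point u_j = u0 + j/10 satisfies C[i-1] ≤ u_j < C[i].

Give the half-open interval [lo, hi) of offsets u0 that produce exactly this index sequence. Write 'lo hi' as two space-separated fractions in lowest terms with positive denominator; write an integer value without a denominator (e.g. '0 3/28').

7/130 23/390

C = [2/13, 14/39, 19/39, 20/39, 20/39, 7/13, 23/39, 2/3, 31/39, 1]
j=0 picked index 0: u0 ∈ [0, 2/13)
j=1 picked index 1: u0 ∈ [7/130, 101/390)
j=2 picked index 1: u0 ∈ [-3/65, 31/195)
j=3 picked index 1: u0 ∈ [-19/130, 23/390)
j=4 picked index 2: u0 ∈ [-8/195, 17/195)
j=5 picked index 6: u0 ∈ [1/26, 7/78)
j=6 picked index 7: u0 ∈ [-2/195, 1/15)
j=7 picked index 8: u0 ∈ [-1/30, 37/390)
j=8 picked index 9: u0 ∈ [-1/195, 1/5)
j=9 picked index 9: u0 ∈ [-41/390, 1/10)
intersection: [7/130, 23/390)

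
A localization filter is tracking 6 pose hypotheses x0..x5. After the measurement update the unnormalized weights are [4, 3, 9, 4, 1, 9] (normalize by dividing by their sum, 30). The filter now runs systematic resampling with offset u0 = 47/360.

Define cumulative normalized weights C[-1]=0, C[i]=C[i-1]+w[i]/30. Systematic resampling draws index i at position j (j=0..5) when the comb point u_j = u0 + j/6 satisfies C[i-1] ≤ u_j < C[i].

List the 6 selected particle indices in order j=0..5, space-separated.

C = [2/15, 7/30, 8/15, 2/3, 7/10, 1]
j=0: u_0=47/360 ∈ [0, 2/15) → index 0
j=1: u_1=107/360 ∈ [7/30, 8/15) → index 2
j=2: u_2=167/360 ∈ [7/30, 8/15) → index 2
j=3: u_3=227/360 ∈ [8/15, 2/3) → index 3
j=4: u_4=287/360 ∈ [7/10, 1) → index 5
j=5: u_5=347/360 ∈ [7/10, 1) → index 5

0 2 2 3 5 5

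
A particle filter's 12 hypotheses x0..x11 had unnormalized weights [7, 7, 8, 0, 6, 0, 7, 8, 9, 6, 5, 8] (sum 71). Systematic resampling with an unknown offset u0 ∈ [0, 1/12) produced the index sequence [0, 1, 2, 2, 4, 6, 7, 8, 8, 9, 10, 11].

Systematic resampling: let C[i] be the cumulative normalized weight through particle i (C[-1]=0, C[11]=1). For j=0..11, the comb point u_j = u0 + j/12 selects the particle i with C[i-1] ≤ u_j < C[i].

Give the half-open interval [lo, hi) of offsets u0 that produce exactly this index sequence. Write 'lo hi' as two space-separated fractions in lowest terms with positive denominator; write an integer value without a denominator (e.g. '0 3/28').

C = [7/71, 14/71, 22/71, 22/71, 28/71, 28/71, 35/71, 43/71, 52/71, 58/71, 63/71, 1]
j=0 picked index 0: u0 ∈ [0, 7/71)
j=1 picked index 1: u0 ∈ [13/852, 97/852)
j=2 picked index 2: u0 ∈ [13/426, 61/426)
j=3 picked index 2: u0 ∈ [-15/284, 17/284)
j=4 picked index 4: u0 ∈ [-5/213, 13/213)
j=5 picked index 6: u0 ∈ [-19/852, 65/852)
j=6 picked index 7: u0 ∈ [-1/142, 15/142)
j=7 picked index 8: u0 ∈ [19/852, 127/852)
j=8 picked index 8: u0 ∈ [-13/213, 14/213)
j=9 picked index 9: u0 ∈ [-5/284, 19/284)
j=10 picked index 10: u0 ∈ [-7/426, 23/426)
j=11 picked index 11: u0 ∈ [-25/852, 1/12)
intersection: [13/426, 23/426)

13/426 23/426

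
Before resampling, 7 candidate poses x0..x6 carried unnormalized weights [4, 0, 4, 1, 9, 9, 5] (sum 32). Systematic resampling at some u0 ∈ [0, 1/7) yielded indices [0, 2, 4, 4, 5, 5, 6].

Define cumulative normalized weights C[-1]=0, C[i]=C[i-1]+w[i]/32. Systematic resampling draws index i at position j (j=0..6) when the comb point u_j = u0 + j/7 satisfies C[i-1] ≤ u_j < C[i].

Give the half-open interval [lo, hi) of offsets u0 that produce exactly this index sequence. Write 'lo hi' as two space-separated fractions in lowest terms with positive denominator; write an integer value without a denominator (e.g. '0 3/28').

C = [1/8, 1/8, 1/4, 9/32, 9/16, 27/32, 1]
j=0 picked index 0: u0 ∈ [0, 1/8)
j=1 picked index 2: u0 ∈ [-1/56, 3/28)
j=2 picked index 4: u0 ∈ [-1/224, 31/112)
j=3 picked index 4: u0 ∈ [-33/224, 15/112)
j=4 picked index 5: u0 ∈ [-1/112, 61/224)
j=5 picked index 5: u0 ∈ [-17/112, 29/224)
j=6 picked index 6: u0 ∈ [-3/224, 1/7)
intersection: [0, 3/28)

0 3/28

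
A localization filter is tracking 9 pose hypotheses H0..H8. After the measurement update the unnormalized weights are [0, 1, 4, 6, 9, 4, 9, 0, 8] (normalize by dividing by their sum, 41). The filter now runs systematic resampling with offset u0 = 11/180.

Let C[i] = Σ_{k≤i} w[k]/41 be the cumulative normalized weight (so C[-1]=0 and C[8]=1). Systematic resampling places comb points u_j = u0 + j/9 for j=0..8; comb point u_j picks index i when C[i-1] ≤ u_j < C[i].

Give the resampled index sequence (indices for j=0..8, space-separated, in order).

C = [0, 1/41, 5/41, 11/41, 20/41, 24/41, 33/41, 33/41, 1]
j=0: u_0=11/180 ∈ [1/41, 5/41) → index 2
j=1: u_1=31/180 ∈ [5/41, 11/41) → index 3
j=2: u_2=17/60 ∈ [11/41, 20/41) → index 4
j=3: u_3=71/180 ∈ [11/41, 20/41) → index 4
j=4: u_4=91/180 ∈ [20/41, 24/41) → index 5
j=5: u_5=37/60 ∈ [24/41, 33/41) → index 6
j=6: u_6=131/180 ∈ [24/41, 33/41) → index 6
j=7: u_7=151/180 ∈ [33/41, 1) → index 8
j=8: u_8=19/20 ∈ [33/41, 1) → index 8

2 3 4 4 5 6 6 8 8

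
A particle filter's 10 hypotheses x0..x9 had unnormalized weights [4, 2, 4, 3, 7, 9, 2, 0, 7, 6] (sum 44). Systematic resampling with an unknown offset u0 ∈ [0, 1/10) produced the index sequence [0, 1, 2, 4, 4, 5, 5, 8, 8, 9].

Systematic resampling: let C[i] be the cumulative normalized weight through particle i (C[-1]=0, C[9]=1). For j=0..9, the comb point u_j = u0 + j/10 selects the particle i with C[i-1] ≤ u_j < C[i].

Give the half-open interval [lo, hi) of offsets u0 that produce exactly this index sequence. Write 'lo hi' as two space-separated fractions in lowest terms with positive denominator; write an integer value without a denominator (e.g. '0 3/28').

C = [1/11, 3/22, 5/22, 13/44, 5/11, 29/44, 31/44, 31/44, 19/22, 1]
j=0 picked index 0: u0 ∈ [0, 1/11)
j=1 picked index 1: u0 ∈ [-1/110, 2/55)
j=2 picked index 2: u0 ∈ [-7/110, 3/110)
j=3 picked index 4: u0 ∈ [-1/220, 17/110)
j=4 picked index 4: u0 ∈ [-23/220, 3/55)
j=5 picked index 5: u0 ∈ [-1/22, 7/44)
j=6 picked index 5: u0 ∈ [-8/55, 13/220)
j=7 picked index 8: u0 ∈ [1/220, 9/55)
j=8 picked index 8: u0 ∈ [-21/220, 7/110)
j=9 picked index 9: u0 ∈ [-2/55, 1/10)
intersection: [1/220, 3/110)

1/220 3/110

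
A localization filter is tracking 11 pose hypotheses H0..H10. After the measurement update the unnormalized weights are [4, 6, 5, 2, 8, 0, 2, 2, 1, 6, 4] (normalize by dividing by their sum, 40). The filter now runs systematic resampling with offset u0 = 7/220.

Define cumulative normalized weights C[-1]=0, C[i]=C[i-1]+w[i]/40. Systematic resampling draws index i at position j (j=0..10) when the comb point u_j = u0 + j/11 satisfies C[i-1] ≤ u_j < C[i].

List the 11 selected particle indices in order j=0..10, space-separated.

0 1 1 2 3 4 4 6 9 9 10

C = [1/10, 1/4, 3/8, 17/40, 5/8, 5/8, 27/40, 29/40, 3/4, 9/10, 1]
j=0: u_0=7/220 ∈ [0, 1/10) → index 0
j=1: u_1=27/220 ∈ [1/10, 1/4) → index 1
j=2: u_2=47/220 ∈ [1/10, 1/4) → index 1
j=3: u_3=67/220 ∈ [1/4, 3/8) → index 2
j=4: u_4=87/220 ∈ [3/8, 17/40) → index 3
j=5: u_5=107/220 ∈ [17/40, 5/8) → index 4
j=6: u_6=127/220 ∈ [17/40, 5/8) → index 4
j=7: u_7=147/220 ∈ [5/8, 27/40) → index 6
j=8: u_8=167/220 ∈ [3/4, 9/10) → index 9
j=9: u_9=17/20 ∈ [3/4, 9/10) → index 9
j=10: u_10=207/220 ∈ [9/10, 1) → index 10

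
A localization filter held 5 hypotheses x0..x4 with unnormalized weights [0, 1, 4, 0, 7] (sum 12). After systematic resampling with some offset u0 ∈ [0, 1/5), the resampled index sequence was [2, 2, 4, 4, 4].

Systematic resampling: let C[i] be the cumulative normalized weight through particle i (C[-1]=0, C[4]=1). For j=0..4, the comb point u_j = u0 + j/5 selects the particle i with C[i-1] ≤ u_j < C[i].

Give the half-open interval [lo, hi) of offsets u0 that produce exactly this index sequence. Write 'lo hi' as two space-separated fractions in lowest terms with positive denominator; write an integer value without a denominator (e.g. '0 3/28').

1/12 1/5

C = [0, 1/12, 5/12, 5/12, 1]
j=0 picked index 2: u0 ∈ [1/12, 5/12)
j=1 picked index 2: u0 ∈ [-7/60, 13/60)
j=2 picked index 4: u0 ∈ [1/60, 3/5)
j=3 picked index 4: u0 ∈ [-11/60, 2/5)
j=4 picked index 4: u0 ∈ [-23/60, 1/5)
intersection: [1/12, 1/5)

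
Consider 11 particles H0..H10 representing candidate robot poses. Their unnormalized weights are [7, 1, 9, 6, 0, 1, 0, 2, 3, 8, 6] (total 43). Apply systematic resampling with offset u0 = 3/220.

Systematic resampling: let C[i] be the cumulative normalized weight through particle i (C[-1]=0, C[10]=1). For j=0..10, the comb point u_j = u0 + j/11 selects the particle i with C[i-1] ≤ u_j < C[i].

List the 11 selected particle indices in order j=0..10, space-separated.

C = [7/43, 8/43, 17/43, 23/43, 23/43, 24/43, 24/43, 26/43, 29/43, 37/43, 1]
j=0: u_0=3/220 ∈ [0, 7/43) → index 0
j=1: u_1=23/220 ∈ [0, 7/43) → index 0
j=2: u_2=43/220 ∈ [8/43, 17/43) → index 2
j=3: u_3=63/220 ∈ [8/43, 17/43) → index 2
j=4: u_4=83/220 ∈ [8/43, 17/43) → index 2
j=5: u_5=103/220 ∈ [17/43, 23/43) → index 3
j=6: u_6=123/220 ∈ [24/43, 26/43) → index 7
j=7: u_7=13/20 ∈ [26/43, 29/43) → index 8
j=8: u_8=163/220 ∈ [29/43, 37/43) → index 9
j=9: u_9=183/220 ∈ [29/43, 37/43) → index 9
j=10: u_10=203/220 ∈ [37/43, 1) → index 10

0 0 2 2 2 3 7 8 9 9 10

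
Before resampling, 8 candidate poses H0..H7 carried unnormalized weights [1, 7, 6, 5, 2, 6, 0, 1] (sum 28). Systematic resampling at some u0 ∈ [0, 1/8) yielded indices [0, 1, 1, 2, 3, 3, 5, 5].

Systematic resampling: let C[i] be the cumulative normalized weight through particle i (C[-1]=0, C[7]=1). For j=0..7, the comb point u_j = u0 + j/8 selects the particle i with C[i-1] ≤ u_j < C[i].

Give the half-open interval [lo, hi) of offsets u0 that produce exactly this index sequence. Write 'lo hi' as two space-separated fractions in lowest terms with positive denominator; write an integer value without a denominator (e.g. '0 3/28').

0 1/28

C = [1/28, 2/7, 1/2, 19/28, 3/4, 27/28, 27/28, 1]
j=0 picked index 0: u0 ∈ [0, 1/28)
j=1 picked index 1: u0 ∈ [-5/56, 9/56)
j=2 picked index 1: u0 ∈ [-3/14, 1/28)
j=3 picked index 2: u0 ∈ [-5/56, 1/8)
j=4 picked index 3: u0 ∈ [0, 5/28)
j=5 picked index 3: u0 ∈ [-1/8, 3/56)
j=6 picked index 5: u0 ∈ [0, 3/14)
j=7 picked index 5: u0 ∈ [-1/8, 5/56)
intersection: [0, 1/28)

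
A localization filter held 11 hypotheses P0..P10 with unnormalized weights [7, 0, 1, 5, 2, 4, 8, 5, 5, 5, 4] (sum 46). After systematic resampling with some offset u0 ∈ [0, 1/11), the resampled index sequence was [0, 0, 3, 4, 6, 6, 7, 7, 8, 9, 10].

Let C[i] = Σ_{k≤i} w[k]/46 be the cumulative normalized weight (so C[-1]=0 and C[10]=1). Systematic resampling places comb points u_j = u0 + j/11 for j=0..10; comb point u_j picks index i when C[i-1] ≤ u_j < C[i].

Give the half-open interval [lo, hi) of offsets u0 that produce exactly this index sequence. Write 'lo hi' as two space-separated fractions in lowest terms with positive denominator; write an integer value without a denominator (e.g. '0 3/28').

25/506 27/506

C = [7/46, 7/46, 4/23, 13/46, 15/46, 19/46, 27/46, 16/23, 37/46, 21/23, 1]
j=0 picked index 0: u0 ∈ [0, 7/46)
j=1 picked index 0: u0 ∈ [-1/11, 31/506)
j=2 picked index 3: u0 ∈ [-2/253, 51/506)
j=3 picked index 4: u0 ∈ [5/506, 27/506)
j=4 picked index 6: u0 ∈ [25/506, 113/506)
j=5 picked index 6: u0 ∈ [-21/506, 67/506)
j=6 picked index 7: u0 ∈ [21/506, 38/253)
j=7 picked index 7: u0 ∈ [-25/506, 15/253)
j=8 picked index 8: u0 ∈ [-8/253, 39/506)
j=9 picked index 9: u0 ∈ [-7/506, 24/253)
j=10 picked index 10: u0 ∈ [1/253, 1/11)
intersection: [25/506, 27/506)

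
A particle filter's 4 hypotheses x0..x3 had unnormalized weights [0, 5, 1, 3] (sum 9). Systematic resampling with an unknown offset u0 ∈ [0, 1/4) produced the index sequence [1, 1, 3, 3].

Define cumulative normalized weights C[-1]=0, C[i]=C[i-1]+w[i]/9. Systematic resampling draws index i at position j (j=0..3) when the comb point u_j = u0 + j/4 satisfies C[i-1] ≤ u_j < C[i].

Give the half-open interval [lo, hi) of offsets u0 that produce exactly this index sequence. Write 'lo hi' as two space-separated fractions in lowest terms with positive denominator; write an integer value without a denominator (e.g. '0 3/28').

C = [0, 5/9, 2/3, 1]
j=0 picked index 1: u0 ∈ [0, 5/9)
j=1 picked index 1: u0 ∈ [-1/4, 11/36)
j=2 picked index 3: u0 ∈ [1/6, 1/2)
j=3 picked index 3: u0 ∈ [-1/12, 1/4)
intersection: [1/6, 1/4)

1/6 1/4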